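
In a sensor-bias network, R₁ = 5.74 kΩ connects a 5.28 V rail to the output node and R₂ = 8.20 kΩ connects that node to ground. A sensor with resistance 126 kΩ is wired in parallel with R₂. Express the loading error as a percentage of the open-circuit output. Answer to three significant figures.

2.61 %

The divider's output (Thévenin) resistance is R₁‖R₂ = 3.376 kΩ.
Fractional drop under load = R_th/(R_th + R_L) = 3.376 / (3.376 + 126) = 0.02610.
So the output falls by 2.61 %.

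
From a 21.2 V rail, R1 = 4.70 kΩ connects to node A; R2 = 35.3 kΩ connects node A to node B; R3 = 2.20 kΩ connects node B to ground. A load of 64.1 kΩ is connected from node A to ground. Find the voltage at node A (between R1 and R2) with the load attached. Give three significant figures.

Below node A the series string R2+R3 = 37.50 kΩ sits in parallel with the 64.1 kΩ load: 23.66 kΩ.
V_A = 21.2 × 23.66/(4.70 + 23.66) = 17.7 V.

V ≈ 17.7 V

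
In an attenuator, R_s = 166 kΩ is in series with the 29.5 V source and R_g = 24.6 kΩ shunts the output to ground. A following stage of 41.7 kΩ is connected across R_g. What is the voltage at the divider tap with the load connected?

The load sits in parallel with R_g: R_g‖R_L = (24.6 × 41.7) / (24.6 + 41.7) = 15.47 kΩ.
V_out = 29.5 × 15.47 / (166 + 15.47) = 29.5 × 15.47/181.5 = 2.52 V.

V_out ≈ 2.52 V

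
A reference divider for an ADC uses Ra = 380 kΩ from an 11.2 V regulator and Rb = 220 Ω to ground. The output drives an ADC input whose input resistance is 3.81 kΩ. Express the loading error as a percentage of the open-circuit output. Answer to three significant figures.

5.46 %

The divider's output (Thévenin) resistance is Ra‖Rb = 219.9 Ω.
Fractional drop under load = R_th/(R_th + R_L) = 219.9 / (219.9 + 3810) = 0.05456.
So the output falls by 5.46 %.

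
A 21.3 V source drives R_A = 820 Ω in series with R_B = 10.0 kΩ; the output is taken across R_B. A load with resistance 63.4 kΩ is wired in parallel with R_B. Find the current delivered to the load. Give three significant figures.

I_L ≈ 0.307 mA

R_B‖R_L = 8638 Ω; V_out = 21.3 × 8638/9458 = 19.45 V.
I_L = V_out / R_L = 19.45 / 63.4 kΩ = 0.307 mA.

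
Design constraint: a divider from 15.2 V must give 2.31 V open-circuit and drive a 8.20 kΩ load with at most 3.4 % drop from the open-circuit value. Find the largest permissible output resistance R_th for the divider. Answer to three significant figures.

Loading drop = R_th/(R_th + R_L) ≤ 0.0340, so R_th ≤ R_L · ε/(1−ε) = 8.20 kΩ × 0.0340/0.9660 = 289 Ω.

R_th ≤ 289 Ω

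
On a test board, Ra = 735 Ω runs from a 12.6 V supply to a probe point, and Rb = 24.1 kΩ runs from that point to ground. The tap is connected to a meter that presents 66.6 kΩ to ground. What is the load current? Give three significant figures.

I_L ≈ 0.182 mA

Rb‖R_L = 17700 Ω; V_out = 12.6 × 17700/18430 = 12.10 V.
I_L = V_out / R_L = 12.10 / 66.6 kΩ = 0.182 mA.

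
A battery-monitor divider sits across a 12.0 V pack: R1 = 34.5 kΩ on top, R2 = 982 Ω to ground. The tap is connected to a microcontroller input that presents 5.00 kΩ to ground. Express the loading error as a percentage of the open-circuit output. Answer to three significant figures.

Unloaded V = 12.0 × 982/35480 = 0.3321 V.
Loaded: R2‖R_L = 820.8 Ω, giving V = 12.0 × 820.8/35320 = 0.2789 V.
Drop = (0.3321 − 0.2789) / 0.3321 = 16.0 %.

16.0 %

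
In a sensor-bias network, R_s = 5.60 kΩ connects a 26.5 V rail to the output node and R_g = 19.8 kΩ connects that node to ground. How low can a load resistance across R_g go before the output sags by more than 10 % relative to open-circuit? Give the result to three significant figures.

R_L(min) ≈ 39.3 kΩ

Output resistance R_th = R_s‖R_g = (5.60 × 19.8)/25.40 = 4.365 kΩ.
The fractional drop is R_th/(R_th + R_L); requiring this ≤ 0.100 gives R_L ≥ R_th(1/0.100 − 1) = 4.365 × 9.000 = 39.3 kΩ.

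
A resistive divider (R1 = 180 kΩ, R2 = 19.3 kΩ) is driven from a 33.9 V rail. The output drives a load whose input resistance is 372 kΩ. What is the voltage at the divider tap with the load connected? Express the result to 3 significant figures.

V_out ≈ 3.14 V

The load sits in parallel with R2: R2‖R_L = (19.3 × 372) / (19.3 + 372) = 18.35 kΩ.
V_out = 33.9 × 18.35 / (180 + 18.35) = 33.9 × 18.35/198.3 = 3.14 V.
(Unloaded it would have been 3.28 V.)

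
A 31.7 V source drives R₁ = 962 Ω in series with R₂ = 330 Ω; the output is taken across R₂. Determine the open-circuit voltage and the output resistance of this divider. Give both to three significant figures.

V_th is the open-circuit tap voltage: 31.7 × 330/(962 + 330) = 8.10 V.
With the supply zeroed, R₁ and R₂ appear in parallel from the tap: R_th = R₁‖R₂ = (962 × 330)/1292 = 246 Ω.

V_th = 8.10 V, R_th = 246 Ω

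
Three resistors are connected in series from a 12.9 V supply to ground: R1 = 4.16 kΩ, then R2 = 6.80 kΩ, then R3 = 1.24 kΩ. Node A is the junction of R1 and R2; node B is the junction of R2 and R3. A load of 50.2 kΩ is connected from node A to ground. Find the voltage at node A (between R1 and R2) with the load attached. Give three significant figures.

Below node A the series string R2+R3 = 8.040 kΩ sits in parallel with the 50.2 kΩ load: 6.930 kΩ.
V_A = 12.9 × 6.930/(4.16 + 6.930) = 8.06 V.

V ≈ 8.06 V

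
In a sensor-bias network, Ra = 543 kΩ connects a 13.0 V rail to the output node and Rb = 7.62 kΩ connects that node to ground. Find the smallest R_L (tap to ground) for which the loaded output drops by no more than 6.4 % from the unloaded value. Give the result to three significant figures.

Output resistance R_th = Ra‖Rb = (543 × 7.62)/550.6 = 7.515 kΩ.
The fractional drop is R_th/(R_th + R_L); requiring this ≤ 0.0640 gives R_L ≥ R_th(1/0.0640 − 1) = 7.515 × 14.62 = 110 kΩ.

R_L(min) ≈ 110 kΩ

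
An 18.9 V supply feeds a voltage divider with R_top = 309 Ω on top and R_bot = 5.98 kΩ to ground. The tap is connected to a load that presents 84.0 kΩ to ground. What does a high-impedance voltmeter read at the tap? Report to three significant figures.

V_out ≈ 17.9 V

The load sits in parallel with R_bot: R_bot‖R_L = (5980 × 84000) / (5980 + 84000) = 5583 Ω.
V_out = 18.9 × 5583 / (309 + 5583) = 18.9 × 5583/5892 = 17.9 V.
(Unloaded it would have been 18.0 V.)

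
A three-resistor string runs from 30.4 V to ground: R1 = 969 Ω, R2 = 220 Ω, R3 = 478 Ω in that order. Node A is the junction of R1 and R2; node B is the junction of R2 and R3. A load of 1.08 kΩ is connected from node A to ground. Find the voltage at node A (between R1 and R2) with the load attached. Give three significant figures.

Below node A the series string R2+R3 = 698.0 Ω sits in parallel with the 1080 Ω load: 424.0 Ω.
V_A = 30.4 × 424.0/(969 + 424.0) = 9.25 V.

V ≈ 9.25 V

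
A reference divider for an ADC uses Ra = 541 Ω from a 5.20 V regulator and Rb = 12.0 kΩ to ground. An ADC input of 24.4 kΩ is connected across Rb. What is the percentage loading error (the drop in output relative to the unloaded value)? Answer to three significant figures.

2.08 %

The divider's output (Thévenin) resistance is Ra‖Rb = 517.7 Ω.
Fractional drop under load = R_th/(R_th + R_L) = 517.7 / (517.7 + 24400) = 0.02077.
So the output falls by 2.08 %.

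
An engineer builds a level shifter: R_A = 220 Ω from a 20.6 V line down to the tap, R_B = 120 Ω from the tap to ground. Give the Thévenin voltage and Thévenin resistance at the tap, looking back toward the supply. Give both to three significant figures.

V_th is the open-circuit tap voltage: 20.6 × 120/(220 + 120) = 7.27 V.
With the supply zeroed, R_A and R_B appear in parallel from the tap: R_th = R_A‖R_B = (220 × 120)/340.0 = 77.6 Ω.

V_th = 7.27 V, R_th = 77.6 Ω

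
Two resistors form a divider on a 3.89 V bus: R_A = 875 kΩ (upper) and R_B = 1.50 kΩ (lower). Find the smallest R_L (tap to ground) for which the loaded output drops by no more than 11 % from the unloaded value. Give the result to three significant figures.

R_L(min) ≈ 12.1 kΩ

Output resistance R_th = R_A‖R_B = (875 × 1.50)/876.5 = 1.497 kΩ.
The fractional drop is R_th/(R_th + R_L); requiring this ≤ 0.110 gives R_L ≥ R_th(1/0.110 − 1) = 1.497 × 8.091 = 12.1 kΩ.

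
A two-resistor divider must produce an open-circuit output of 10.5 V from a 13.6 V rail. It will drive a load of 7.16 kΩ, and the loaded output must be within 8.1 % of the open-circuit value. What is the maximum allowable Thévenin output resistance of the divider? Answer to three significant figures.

Loading drop = R_th/(R_th + R_L) ≤ 0.0810, so R_th ≤ R_L · ε/(1−ε) = 7.16 kΩ × 0.0810/0.9190 = 631 Ω.

R_th ≤ 631 Ω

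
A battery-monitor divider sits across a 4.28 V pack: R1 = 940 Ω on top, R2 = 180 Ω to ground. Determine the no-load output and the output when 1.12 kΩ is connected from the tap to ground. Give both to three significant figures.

Unloaded: 0.688 V; loaded: 0.606 V

Open-circuit: V = 4.28 × 180/(940 + 180) = 0.688 V.
With the load, R2 becomes R2‖R_L = 155.1 Ω, so V = 4.28 × 155.1/1095 = 0.606 V.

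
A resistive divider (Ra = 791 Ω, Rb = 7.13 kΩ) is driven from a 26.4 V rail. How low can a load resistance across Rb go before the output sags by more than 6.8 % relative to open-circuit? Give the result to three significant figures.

R_L(min) ≈ 9.76 kΩ

Output resistance R_th = Ra‖Rb = (791 × 7130)/7921 = 712.0 Ω.
The fractional drop is R_th/(R_th + R_L); requiring this ≤ 0.0680 gives R_L ≥ R_th(1/0.0680 − 1) = 712.0 × 13.71 = 9.76 kΩ.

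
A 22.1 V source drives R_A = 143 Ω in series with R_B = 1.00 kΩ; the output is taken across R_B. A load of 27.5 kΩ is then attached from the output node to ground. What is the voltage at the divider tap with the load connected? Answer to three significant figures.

The load sits in parallel with R_B: R_B‖R_L = (1000 × 27500) / (1000 + 27500) = 964.9 Ω.
V_out = 22.1 × 964.9 / (143 + 964.9) = 22.1 × 964.9/1108 = 19.2 V.

V_out ≈ 19.2 V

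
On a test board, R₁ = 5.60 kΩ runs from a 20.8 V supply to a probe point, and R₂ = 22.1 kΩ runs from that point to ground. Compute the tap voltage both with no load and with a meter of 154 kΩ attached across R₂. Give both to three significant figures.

Open-circuit: V = 20.8 × 22.1/(5.60 + 22.1) = 16.6 V.
With the load, R₂ becomes R₂‖R_L = 19.33 kΩ, so V = 20.8 × 19.33/24.93 = 16.1 V.

Unloaded: 16.6 V; loaded: 16.1 V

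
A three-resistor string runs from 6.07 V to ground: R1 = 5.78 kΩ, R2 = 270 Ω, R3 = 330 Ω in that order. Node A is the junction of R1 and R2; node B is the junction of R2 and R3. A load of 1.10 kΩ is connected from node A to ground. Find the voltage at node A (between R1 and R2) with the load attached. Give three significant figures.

V ≈ 0.382 V

Below node A the series string R2+R3 = 600.0 Ω sits in parallel with the 1100 Ω load: 388.2 Ω.
V_A = 6.07 × 388.2/(5780 + 388.2) = 0.382 V.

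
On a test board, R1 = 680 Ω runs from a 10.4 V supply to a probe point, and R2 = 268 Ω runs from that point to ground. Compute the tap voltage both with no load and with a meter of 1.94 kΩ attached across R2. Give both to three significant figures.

Unloaded: 2.94 V; loaded: 2.68 V

Open-circuit: V = 10.4 × 268/(680 + 268) = 2.94 V.
With the load, R2 becomes R2‖R_L = 235.5 Ω, so V = 10.4 × 235.5/915.5 = 2.68 V.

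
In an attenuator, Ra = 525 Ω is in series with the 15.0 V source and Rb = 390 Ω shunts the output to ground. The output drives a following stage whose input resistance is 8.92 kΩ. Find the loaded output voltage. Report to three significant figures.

V_out ≈ 6.24 V

The load sits in parallel with Rb: Rb‖R_L = (390 × 8920) / (390 + 8920) = 373.7 Ω.
V_out = 15.0 × 373.7 / (525 + 373.7) = 15.0 × 373.7/898.7 = 6.24 V.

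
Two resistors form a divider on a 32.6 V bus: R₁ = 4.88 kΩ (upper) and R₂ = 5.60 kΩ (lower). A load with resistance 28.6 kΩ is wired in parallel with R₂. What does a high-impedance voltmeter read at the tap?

The load sits in parallel with R₂: R₂‖R_L = (5.60 × 28.6) / (5.60 + 28.6) = 4.683 kΩ.
V_out = 32.6 × 4.683 / (4.88 + 4.683) = 32.6 × 4.683/9.563 = 16.0 V.
(Unloaded it would have been 17.4 V.)

V_out ≈ 16.0 V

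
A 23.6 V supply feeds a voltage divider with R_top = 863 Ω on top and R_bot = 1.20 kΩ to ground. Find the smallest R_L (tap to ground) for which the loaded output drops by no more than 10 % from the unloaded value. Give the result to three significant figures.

R_L(min) ≈ 4.52 kΩ

Output resistance R_th = R_top‖R_bot = (863 × 1200)/2063 = 502.0 Ω.
The fractional drop is R_th/(R_th + R_L); requiring this ≤ 0.100 gives R_L ≥ R_th(1/0.100 − 1) = 502.0 × 9.000 = 4.52 kΩ.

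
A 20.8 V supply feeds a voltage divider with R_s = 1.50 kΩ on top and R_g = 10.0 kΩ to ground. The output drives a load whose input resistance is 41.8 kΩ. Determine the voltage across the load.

V_out ≈ 17.5 V

The load sits in parallel with R_g: R_g‖R_L = (10.0 × 41.8) / (10.0 + 41.8) = 8.069 kΩ.
V_out = 20.8 × 8.069 / (1.50 + 8.069) = 20.8 × 8.069/9.569 = 17.5 V.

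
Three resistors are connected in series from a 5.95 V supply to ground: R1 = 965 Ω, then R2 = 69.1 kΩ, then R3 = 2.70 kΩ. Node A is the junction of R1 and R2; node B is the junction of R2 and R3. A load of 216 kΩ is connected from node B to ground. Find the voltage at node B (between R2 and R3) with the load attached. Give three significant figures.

V ≈ 0.218 V

At node B, R3 is in parallel with the load: R3‖R_L = 2667 Ω.
Below node A the resistance is R2 + (R3‖R_L) = 71770 Ω, so V_A = 5.95 × 71770/72730 = 5.871 V.
Then V_B = V_A × (R3‖R_L)/(R2 + R3‖R_L) = 5.871 × 2667/71770 = 0.218 V.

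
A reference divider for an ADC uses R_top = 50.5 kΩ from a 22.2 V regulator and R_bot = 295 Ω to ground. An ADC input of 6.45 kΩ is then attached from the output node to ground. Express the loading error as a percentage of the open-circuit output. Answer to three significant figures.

4.35 %

The divider's output (Thévenin) resistance is R_top‖R_bot = 293.3 Ω.
Fractional drop under load = R_th/(R_th + R_L) = 293.3 / (293.3 + 6450) = 0.04349.
So the output falls by 4.35 %.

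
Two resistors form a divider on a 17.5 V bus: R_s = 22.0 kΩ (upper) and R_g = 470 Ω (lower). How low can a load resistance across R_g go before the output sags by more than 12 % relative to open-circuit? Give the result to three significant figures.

R_L(min) ≈ 3.37 kΩ

Output resistance R_th = R_s‖R_g = (22000 × 470)/22470 = 460.2 Ω.
The fractional drop is R_th/(R_th + R_L); requiring this ≤ 0.120 gives R_L ≥ R_th(1/0.120 − 1) = 460.2 × 7.333 = 3.37 kΩ.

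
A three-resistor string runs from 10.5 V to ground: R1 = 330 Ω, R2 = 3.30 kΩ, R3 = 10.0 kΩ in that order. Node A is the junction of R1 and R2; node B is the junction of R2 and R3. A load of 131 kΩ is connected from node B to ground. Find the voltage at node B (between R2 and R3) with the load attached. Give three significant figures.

At node B, R3 is in parallel with the load: R3‖R_L = 9291 Ω.
Below node A the resistance is R2 + (R3‖R_L) = 12590 Ω, so V_A = 10.5 × 12590/12920 = 10.23 V.
Then V_B = V_A × (R3‖R_L)/(R2 + R3‖R_L) = 10.23 × 9291/12590 = 7.55 V.

V ≈ 7.55 V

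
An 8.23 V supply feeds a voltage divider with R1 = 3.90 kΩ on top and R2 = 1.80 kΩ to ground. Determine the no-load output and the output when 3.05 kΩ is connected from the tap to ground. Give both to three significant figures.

Unloaded: 2.60 V; loaded: 1.85 V

Open-circuit: V = 8.23 × 1.80/(3.90 + 1.80) = 2.60 V.
With the load, R2 becomes R2‖R_L = 1.132 kΩ, so V = 8.23 × 1.132/5.032 = 1.85 V.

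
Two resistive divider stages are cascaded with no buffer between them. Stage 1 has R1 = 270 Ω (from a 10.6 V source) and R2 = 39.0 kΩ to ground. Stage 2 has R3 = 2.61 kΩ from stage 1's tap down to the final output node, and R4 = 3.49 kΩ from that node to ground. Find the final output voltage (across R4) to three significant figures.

V_out ≈ 5.77 V

Stage 2 presents R3+R4 = 6100 Ω as a load on stage 1's tap.
Stage 1's lower leg becomes R2‖(R3+R4) = 5275 Ω, so V_mid = 10.6 × 5275/5545 = 10.08 V.
Stage 2 is itself unloaded: V_out = V_mid × R4/(R3+R4) = 10.08 × 3490/6100 = 5.77 V.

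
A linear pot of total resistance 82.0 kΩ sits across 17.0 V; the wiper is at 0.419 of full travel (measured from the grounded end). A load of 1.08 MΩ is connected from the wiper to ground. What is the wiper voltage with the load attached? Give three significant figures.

V ≈ 6.99 V

The wiper splits the pot into (1−α)R = 47.64 kΩ above and αR = 34.36 kΩ below.
Lower section ‖ load = 33.30 kΩ.
V_wiper = 17.0 × 33.30/(47.64 + 33.30) = 6.99 V.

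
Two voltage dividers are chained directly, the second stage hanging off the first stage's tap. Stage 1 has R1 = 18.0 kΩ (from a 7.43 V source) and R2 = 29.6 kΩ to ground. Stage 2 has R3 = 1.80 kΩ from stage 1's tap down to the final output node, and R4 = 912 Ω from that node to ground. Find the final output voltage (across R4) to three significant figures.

V_out ≈ 0.303 V

Stage 2 presents R3+R4 = 2712 Ω as a load on stage 1's tap.
Stage 1's lower leg becomes R2‖(R3+R4) = 2484 Ω, so V_mid = 7.43 × 2484/20480 = 0.9011 V.
Stage 2 is itself unloaded: V_out = V_mid × R4/(R3+R4) = 0.9011 × 912/2712 = 0.303 V.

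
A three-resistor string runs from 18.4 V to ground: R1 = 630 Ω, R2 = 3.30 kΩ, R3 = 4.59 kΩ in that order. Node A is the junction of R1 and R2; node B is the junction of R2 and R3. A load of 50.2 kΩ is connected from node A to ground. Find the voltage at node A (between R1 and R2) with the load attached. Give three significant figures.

V ≈ 16.8 V

Below node A the series string R2+R3 = 7890 Ω sits in parallel with the 50200 Ω load: 6818 Ω.
V_A = 18.4 × 6818/(630 + 6818) = 16.8 V.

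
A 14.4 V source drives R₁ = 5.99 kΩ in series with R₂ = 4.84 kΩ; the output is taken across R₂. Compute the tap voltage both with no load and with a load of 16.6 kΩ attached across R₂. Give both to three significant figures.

Open-circuit: V = 14.4 × 4.84/(5.99 + 4.84) = 6.44 V.
With the load, R₂ becomes R₂‖R_L = 3.747 kΩ, so V = 14.4 × 3.747/9.737 = 5.54 V.

Unloaded: 6.44 V; loaded: 5.54 V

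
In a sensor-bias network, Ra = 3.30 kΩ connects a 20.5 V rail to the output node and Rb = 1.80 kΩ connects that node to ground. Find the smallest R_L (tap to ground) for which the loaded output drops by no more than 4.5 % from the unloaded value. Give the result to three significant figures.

Output resistance R_th = Ra‖Rb = (3.30 × 1.80)/5.100 = 1.165 kΩ.
The fractional drop is R_th/(R_th + R_L); requiring this ≤ 0.0450 gives R_L ≥ R_th(1/0.0450 − 1) = 1.165 × 21.22 = 24.7 kΩ.

R_L(min) ≈ 24.7 kΩ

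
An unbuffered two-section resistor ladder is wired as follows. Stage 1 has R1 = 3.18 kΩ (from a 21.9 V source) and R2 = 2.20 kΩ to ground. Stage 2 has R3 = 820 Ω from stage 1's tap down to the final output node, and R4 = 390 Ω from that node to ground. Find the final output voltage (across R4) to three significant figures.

V_out ≈ 1.39 V

Stage 2 presents R3+R4 = 1210 Ω as a load on stage 1's tap.
Stage 1's lower leg becomes R2‖(R3+R4) = 780.6 Ω, so V_mid = 21.9 × 780.6/3961 = 4.317 V.
Stage 2 is itself unloaded: V_out = V_mid × R4/(R3+R4) = 4.317 × 390/1210 = 1.39 V.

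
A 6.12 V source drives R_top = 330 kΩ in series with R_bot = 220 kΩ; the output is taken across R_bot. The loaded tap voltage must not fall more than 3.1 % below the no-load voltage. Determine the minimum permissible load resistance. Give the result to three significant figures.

Output resistance R_th = R_top‖R_bot = (330 × 220)/550.0 = 132.0 kΩ.
The fractional drop is R_th/(R_th + R_L); requiring this ≤ 0.0310 gives R_L ≥ R_th(1/0.0310 − 1) = 132.0 × 31.26 = 4.13 MΩ.

R_L(min) ≈ 4.13 MΩ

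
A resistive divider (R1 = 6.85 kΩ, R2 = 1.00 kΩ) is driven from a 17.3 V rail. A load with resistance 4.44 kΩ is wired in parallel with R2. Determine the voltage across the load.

The load sits in parallel with R2: R2‖R_L = (1.00 × 4.44) / (1.00 + 4.44) = 0.8162 kΩ.
V_out = 17.3 × 0.8162 / (6.85 + 0.8162) = 17.3 × 0.8162/7.666 = 1.84 V.

V_out ≈ 1.84 V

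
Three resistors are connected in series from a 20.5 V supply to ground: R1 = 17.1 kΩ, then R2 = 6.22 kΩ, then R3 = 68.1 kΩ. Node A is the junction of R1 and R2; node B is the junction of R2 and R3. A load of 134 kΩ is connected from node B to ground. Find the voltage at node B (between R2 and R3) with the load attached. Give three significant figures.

V ≈ 13.5 V

At node B, R3 is in parallel with the load: R3‖R_L = 45.15 kΩ.
Below node A the resistance is R2 + (R3‖R_L) = 51.37 kΩ, so V_A = 20.5 × 51.37/68.47 = 15.38 V.
Then V_B = V_A × (R3‖R_L)/(R2 + R3‖R_L) = 15.38 × 45.15/51.37 = 13.5 V.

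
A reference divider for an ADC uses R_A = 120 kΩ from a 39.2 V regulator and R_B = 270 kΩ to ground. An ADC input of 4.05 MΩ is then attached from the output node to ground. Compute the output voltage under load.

The load sits in parallel with R_B: R_B‖R_L = (270 × 4050) / (270 + 4050) = 253.1 kΩ.
V_out = 39.2 × 253.1 / (120 + 253.1) = 39.2 × 253.1/373.1 = 26.6 V.

V_out ≈ 26.6 V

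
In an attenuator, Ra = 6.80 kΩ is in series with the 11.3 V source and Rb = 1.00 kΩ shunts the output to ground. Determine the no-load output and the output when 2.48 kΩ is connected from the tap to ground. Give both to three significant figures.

Open-circuit: V = 11.3 × 1.00/(6.80 + 1.00) = 1.45 V.
With the load, Rb becomes Rb‖R_L = 0.7126 kΩ, so V = 11.3 × 0.7126/7.513 = 1.07 V.

Unloaded: 1.45 V; loaded: 1.07 V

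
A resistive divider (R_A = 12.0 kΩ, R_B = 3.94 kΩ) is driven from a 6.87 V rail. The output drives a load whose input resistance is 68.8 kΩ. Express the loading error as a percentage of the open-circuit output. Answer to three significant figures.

The divider's output (Thévenin) resistance is R_A‖R_B = 2.966 kΩ.
Fractional drop under load = R_th/(R_th + R_L) = 2.966 / (2.966 + 68.8) = 0.04133.
So the output falls by 4.13 %.

4.13 %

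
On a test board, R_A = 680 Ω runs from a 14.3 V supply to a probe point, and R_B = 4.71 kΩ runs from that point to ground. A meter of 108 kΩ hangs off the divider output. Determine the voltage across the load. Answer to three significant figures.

V_out ≈ 12.4 V

The load sits in parallel with R_B: R_B‖R_L = (4710 × 108000) / (4710 + 108000) = 4513 Ω.
V_out = 14.3 × 4513 / (680 + 4513) = 14.3 × 4513/5193 = 12.4 V.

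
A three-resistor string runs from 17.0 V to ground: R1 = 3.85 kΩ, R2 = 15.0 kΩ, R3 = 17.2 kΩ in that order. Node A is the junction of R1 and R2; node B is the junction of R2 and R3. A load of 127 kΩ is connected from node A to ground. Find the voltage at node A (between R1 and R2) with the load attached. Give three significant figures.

V ≈ 14.8 V

Below node A the series string R2+R3 = 32.20 kΩ sits in parallel with the 127 kΩ load: 25.69 kΩ.
V_A = 17.0 × 25.69/(3.85 + 25.69) = 14.8 V.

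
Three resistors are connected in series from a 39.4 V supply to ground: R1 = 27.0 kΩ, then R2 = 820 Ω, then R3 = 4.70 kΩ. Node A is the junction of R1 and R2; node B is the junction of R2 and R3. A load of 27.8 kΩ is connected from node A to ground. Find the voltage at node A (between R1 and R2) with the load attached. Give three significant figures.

Below node A the series string R2+R3 = 5520 Ω sits in parallel with the 27800 Ω load: 4606 Ω.
V_A = 39.4 × 4606/(27000 + 4606) = 5.74 V.

V ≈ 5.74 V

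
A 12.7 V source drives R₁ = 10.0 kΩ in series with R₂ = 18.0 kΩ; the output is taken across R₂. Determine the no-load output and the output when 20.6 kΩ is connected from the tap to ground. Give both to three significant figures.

Open-circuit: V = 12.7 × 18.0/(10.0 + 18.0) = 8.16 V.
With the load, R₂ becomes R₂‖R_L = 9.606 kΩ, so V = 12.7 × 9.606/19.61 = 6.22 V.

Unloaded: 8.16 V; loaded: 6.22 V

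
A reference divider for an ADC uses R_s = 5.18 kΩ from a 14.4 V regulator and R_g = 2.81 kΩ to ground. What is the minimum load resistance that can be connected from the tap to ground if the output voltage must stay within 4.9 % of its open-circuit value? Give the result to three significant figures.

R_L(min) ≈ 35.4 kΩ

Output resistance R_th = R_s‖R_g = (5.18 × 2.81)/7.990 = 1.822 kΩ.
The fractional drop is R_th/(R_th + R_L); requiring this ≤ 0.0490 gives R_L ≥ R_th(1/0.0490 − 1) = 1.822 × 19.41 = 35.4 kΩ.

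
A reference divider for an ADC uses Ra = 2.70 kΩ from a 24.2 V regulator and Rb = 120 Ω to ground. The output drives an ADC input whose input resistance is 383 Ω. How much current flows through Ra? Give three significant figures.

I ≈ 8.67 mA

Rb‖R_L = 91.37 Ω, so the source sees Ra + Rb‖R_L = 2791 Ω.
I = 24.2 V / 2791 Ω = 8.67 mA.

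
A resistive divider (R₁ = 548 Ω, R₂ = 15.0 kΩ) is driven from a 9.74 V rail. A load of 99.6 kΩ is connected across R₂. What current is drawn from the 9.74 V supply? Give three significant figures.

R₂‖R_L = 13040 Ω, so the source sees R₁ + R₂‖R_L = 13580 Ω.
I = 9.74 V / 13580 Ω = 0.717 mA.

I ≈ 0.717 mA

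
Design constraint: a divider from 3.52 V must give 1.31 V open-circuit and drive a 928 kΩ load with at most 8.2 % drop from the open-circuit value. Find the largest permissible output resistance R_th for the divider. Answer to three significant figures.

Loading drop = R_th/(R_th + R_L) ≤ 0.0820, so R_th ≤ R_L · ε/(1−ε) = 928 kΩ × 0.0820/0.9180 = 82.9 kΩ.

R_th ≤ 82.9 kΩ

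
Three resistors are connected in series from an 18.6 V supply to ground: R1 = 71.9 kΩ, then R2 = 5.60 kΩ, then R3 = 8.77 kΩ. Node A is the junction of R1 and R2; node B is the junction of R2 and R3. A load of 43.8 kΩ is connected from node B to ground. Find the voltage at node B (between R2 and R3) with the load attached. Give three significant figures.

At node B, R3 is in parallel with the load: R3‖R_L = 7.307 kΩ.
Below node A the resistance is R2 + (R3‖R_L) = 12.91 kΩ, so V_A = 18.6 × 12.91/84.81 = 2.831 V.
Then V_B = V_A × (R3‖R_L)/(R2 + R3‖R_L) = 2.831 × 7.307/12.91 = 1.60 V.

V ≈ 1.60 V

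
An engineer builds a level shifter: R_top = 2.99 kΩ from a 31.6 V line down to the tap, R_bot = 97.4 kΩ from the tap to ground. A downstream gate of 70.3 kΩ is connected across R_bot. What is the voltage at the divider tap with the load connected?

The load sits in parallel with R_bot: R_bot‖R_L = (97.4 × 70.3) / (97.4 + 70.3) = 40.83 kΩ.
V_out = 31.6 × 40.83 / (2.99 + 40.83) = 31.6 × 40.83/43.82 = 29.4 V.
(Unloaded it would have been 30.7 V.)

V_out ≈ 29.4 V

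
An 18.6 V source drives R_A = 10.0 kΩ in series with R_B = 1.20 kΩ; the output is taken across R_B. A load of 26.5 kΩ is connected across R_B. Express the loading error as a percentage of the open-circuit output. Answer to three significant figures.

The divider's output (Thévenin) resistance is R_A‖R_B = 1.071 kΩ.
Fractional drop under load = R_th/(R_th + R_L) = 1.071 / (1.071 + 26.5) = 0.03886.
So the output falls by 3.89 %.

3.89 %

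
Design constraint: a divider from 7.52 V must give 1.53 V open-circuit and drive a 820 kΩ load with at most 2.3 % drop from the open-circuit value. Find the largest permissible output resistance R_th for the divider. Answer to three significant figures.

Loading drop = R_th/(R_th + R_L) ≤ 0.0230, so R_th ≤ R_L · ε/(1−ε) = 820 kΩ × 0.0230/0.9770 = 19.3 kΩ.

R_th ≤ 19.3 kΩ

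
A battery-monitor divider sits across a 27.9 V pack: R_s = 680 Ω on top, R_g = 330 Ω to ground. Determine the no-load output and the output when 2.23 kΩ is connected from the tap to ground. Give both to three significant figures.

Open-circuit: V = 27.9 × 330/(680 + 330) = 9.12 V.
With the load, R_g becomes R_g‖R_L = 287.5 Ω, so V = 27.9 × 287.5/967.5 = 8.29 V.

Unloaded: 9.12 V; loaded: 8.29 V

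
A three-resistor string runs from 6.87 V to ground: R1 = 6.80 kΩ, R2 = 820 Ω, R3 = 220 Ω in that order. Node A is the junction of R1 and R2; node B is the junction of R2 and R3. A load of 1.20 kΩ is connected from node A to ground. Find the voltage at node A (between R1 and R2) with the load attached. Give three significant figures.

Below node A the series string R2+R3 = 1040 Ω sits in parallel with the 1200 Ω load: 557.1 Ω.
V_A = 6.87 × 557.1/(6800 + 557.1) = 0.520 V.

V ≈ 0.520 V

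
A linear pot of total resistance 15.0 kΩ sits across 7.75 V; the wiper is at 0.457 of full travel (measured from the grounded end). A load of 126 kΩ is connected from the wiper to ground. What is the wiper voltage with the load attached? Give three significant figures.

V ≈ 3.44 V

The wiper splits the pot into (1−α)R = 8.145 kΩ above and αR = 6.855 kΩ below.
Lower section ‖ load = 6.501 kΩ.
V_wiper = 7.75 × 6.501/(8.145 + 6.501) = 3.44 V.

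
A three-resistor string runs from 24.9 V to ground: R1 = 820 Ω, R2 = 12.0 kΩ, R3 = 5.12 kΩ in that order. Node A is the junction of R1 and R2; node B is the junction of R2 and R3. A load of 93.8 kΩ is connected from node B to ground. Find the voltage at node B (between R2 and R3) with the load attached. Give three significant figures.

V ≈ 6.84 V

At node B, R3 is in parallel with the load: R3‖R_L = 4855 Ω.
Below node A the resistance is R2 + (R3‖R_L) = 16850 Ω, so V_A = 24.9 × 16850/17670 = 23.74 V.
Then V_B = V_A × (R3‖R_L)/(R2 + R3‖R_L) = 23.74 × 4855/16850 = 6.84 V.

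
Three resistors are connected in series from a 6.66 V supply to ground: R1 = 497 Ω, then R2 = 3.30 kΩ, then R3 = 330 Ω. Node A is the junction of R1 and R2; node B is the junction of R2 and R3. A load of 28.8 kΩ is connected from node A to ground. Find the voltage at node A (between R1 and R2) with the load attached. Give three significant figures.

Below node A the series string R2+R3 = 3630 Ω sits in parallel with the 28800 Ω load: 3224 Ω.
V_A = 6.66 × 3224/(497 + 3224) = 5.77 V.

V ≈ 5.77 V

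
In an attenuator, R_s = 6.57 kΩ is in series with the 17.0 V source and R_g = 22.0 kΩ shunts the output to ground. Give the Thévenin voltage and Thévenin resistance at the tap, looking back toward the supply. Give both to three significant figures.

V_th = 13.1 V, R_th = 5.06 kΩ

V_th is the open-circuit tap voltage: 17.0 × 22.0/(6.57 + 22.0) = 13.1 V.
With the supply zeroed, R_s and R_g appear in parallel from the tap: R_th = R_s‖R_g = (6.57 × 22.0)/28.57 = 5.06 kΩ.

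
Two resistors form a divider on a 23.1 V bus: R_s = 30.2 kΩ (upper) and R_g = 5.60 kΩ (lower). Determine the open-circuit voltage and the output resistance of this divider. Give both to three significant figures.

V_th = 3.61 V, R_th = 4.72 kΩ

V_th is the open-circuit tap voltage: 23.1 × 5.60/(30.2 + 5.60) = 3.61 V.
With the supply zeroed, R_s and R_g appear in parallel from the tap: R_th = R_s‖R_g = (30.2 × 5.60)/35.80 = 4.72 kΩ.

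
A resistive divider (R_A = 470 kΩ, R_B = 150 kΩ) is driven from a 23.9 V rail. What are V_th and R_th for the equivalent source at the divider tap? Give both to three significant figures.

V_th = 5.78 V, R_th = 114 kΩ

V_th is the open-circuit tap voltage: 23.9 × 150/(470 + 150) = 5.78 V.
With the supply zeroed, R_A and R_B appear in parallel from the tap: R_th = R_A‖R_B = (470 × 150)/620.0 = 114 kΩ.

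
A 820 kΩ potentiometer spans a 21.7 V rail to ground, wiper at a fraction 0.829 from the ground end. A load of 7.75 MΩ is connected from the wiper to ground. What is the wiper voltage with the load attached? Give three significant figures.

The wiper splits the pot into (1−α)R = 140.2 kΩ above and αR = 679.8 kΩ below.
Lower section ‖ load = 625.0 kΩ.
V_wiper = 21.7 × 625.0/(140.2 + 625.0) = 17.7 V.

V ≈ 17.7 V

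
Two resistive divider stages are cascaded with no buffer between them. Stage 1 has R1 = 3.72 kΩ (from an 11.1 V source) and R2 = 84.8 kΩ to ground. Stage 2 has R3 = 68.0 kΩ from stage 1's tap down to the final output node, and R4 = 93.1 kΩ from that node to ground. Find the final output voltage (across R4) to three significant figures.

V_out ≈ 6.01 V

Stage 2 presents R3+R4 = 161.1 kΩ as a load on stage 1's tap.
Stage 1's lower leg becomes R2‖(R3+R4) = 55.56 kΩ, so V_mid = 11.1 × 55.56/59.28 = 10.40 V.
Stage 2 is itself unloaded: V_out = V_mid × R4/(R3+R4) = 10.40 × 93.1/161.1 = 6.01 V.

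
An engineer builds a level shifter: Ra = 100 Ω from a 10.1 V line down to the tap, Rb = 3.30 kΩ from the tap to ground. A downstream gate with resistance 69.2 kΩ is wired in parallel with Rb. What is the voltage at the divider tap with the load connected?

The load sits in parallel with Rb: Rb‖R_L = (3300 × 69200) / (3300 + 69200) = 3150 Ω.
V_out = 10.1 × 3150 / (100 + 3150) = 10.1 × 3150/3250 = 9.79 V.
(Unloaded it would have been 9.80 V.)

V_out ≈ 9.79 V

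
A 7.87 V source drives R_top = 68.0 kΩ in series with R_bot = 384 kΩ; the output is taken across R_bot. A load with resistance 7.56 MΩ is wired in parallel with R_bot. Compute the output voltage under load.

The load sits in parallel with R_bot: R_bot‖R_L = (384 × 7560) / (384 + 7560) = 365.4 kΩ.
V_out = 7.87 × 365.4 / (68.0 + 365.4) = 7.87 × 365.4/433.4 = 6.64 V.
(Unloaded it would have been 6.69 V.)

V_out ≈ 6.64 V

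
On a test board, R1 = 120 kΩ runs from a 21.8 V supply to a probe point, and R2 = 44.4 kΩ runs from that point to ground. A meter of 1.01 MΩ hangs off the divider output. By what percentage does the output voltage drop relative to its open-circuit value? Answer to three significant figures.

3.11 %

The divider's output (Thévenin) resistance is R1‖R2 = 32.41 kΩ.
Fractional drop under load = R_th/(R_th + R_L) = 32.41 / (32.41 + 1010) = 0.03109.
So the output falls by 3.11 %.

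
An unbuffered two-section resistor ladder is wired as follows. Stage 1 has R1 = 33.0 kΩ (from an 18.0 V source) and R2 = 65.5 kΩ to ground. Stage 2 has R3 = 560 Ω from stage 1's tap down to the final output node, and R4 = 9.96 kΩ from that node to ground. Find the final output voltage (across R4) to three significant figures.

V_out ≈ 3.67 V

Stage 2 presents R3+R4 = 10520 Ω as a load on stage 1's tap.
Stage 1's lower leg becomes R2‖(R3+R4) = 9064 Ω, so V_mid = 18.0 × 9064/42060 = 3.879 V.
Stage 2 is itself unloaded: V_out = V_mid × R4/(R3+R4) = 3.879 × 9960/10520 = 3.67 V.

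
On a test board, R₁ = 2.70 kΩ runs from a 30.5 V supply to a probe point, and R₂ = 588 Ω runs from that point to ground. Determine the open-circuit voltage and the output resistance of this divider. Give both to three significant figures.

V_th = 5.45 V, R_th = 483 Ω

V_th is the open-circuit tap voltage: 30.5 × 588/(2700 + 588) = 5.45 V.
With the supply zeroed, R₁ and R₂ appear in parallel from the tap: R_th = R₁‖R₂ = (2700 × 588)/3288 = 483 Ω.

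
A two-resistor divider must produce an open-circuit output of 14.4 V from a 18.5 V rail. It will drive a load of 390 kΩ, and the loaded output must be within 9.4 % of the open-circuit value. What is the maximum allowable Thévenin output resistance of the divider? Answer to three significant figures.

R_th ≤ 40.5 kΩ

Loading drop = R_th/(R_th + R_L) ≤ 0.0940, so R_th ≤ R_L · ε/(1−ε) = 390 kΩ × 0.0940/0.9060 = 40.5 kΩ.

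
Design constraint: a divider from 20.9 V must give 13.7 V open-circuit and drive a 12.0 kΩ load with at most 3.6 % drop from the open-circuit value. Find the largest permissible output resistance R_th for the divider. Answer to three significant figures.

R_th ≤ 448 Ω

Loading drop = R_th/(R_th + R_L) ≤ 0.0360, so R_th ≤ R_L · ε/(1−ε) = 12.0 kΩ × 0.0360/0.9640 = 448 Ω.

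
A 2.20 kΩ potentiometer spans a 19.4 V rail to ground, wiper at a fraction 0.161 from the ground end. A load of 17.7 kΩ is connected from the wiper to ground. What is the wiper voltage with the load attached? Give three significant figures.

The wiper splits the pot into (1−α)R = 1846 Ω above and αR = 354.2 Ω below.
Lower section ‖ load = 347.3 Ω.
V_wiper = 19.4 × 347.3/(1846 + 347.3) = 3.07 V.

V ≈ 3.07 V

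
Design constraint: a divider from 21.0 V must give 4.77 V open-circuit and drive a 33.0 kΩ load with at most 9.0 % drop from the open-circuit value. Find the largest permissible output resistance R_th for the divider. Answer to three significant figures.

Loading drop = R_th/(R_th + R_L) ≤ 0.0900, so R_th ≤ R_L · ε/(1−ε) = 33.0 kΩ × 0.0900/0.9100 = 3.26 kΩ.
(Any R1, R2 with R2/(R1+R2) = 0.227 and R1‖R2 ≤ 3.26 kΩ will meet the spec.)

R_th ≤ 3.26 kΩ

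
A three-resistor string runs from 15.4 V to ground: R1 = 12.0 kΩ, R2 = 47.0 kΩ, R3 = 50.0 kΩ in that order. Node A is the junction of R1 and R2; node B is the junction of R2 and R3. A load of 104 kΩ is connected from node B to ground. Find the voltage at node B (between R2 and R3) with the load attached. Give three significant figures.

V ≈ 5.61 V

At node B, R3 is in parallel with the load: R3‖R_L = 33.77 kΩ.
Below node A the resistance is R2 + (R3‖R_L) = 80.77 kΩ, so V_A = 15.4 × 80.77/92.77 = 13.41 V.
Then V_B = V_A × (R3‖R_L)/(R2 + R3‖R_L) = 13.41 × 33.77/80.77 = 5.61 V.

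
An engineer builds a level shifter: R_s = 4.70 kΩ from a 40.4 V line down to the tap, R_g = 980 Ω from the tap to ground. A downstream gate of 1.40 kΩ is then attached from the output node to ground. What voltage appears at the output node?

V_out ≈ 4.41 V

The load sits in parallel with R_g: R_g‖R_L = (980 × 1400) / (980 + 1400) = 576.5 Ω.
V_out = 40.4 × 576.5 / (4700 + 576.5) = 40.4 × 576.5/5276 = 4.41 V.
(Unloaded it would have been 6.97 V.)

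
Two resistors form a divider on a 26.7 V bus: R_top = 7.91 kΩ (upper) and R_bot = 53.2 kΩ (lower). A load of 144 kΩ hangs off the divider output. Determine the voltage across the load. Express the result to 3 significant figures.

V_out ≈ 22.2 V

The load sits in parallel with R_bot: R_bot‖R_L = (53.2 × 144) / (53.2 + 144) = 38.85 kΩ.
V_out = 26.7 × 38.85 / (7.91 + 38.85) = 26.7 × 38.85/46.76 = 22.2 V.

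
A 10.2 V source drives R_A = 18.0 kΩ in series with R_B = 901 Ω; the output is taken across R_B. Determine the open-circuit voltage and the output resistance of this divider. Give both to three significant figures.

V_th = 0.486 V, R_th = 858 Ω

V_th is the open-circuit tap voltage: 10.2 × 901/(18000 + 901) = 0.486 V.
With the supply zeroed, R_A and R_B appear in parallel from the tap: R_th = R_A‖R_B = (18000 × 901)/18900 = 858 Ω.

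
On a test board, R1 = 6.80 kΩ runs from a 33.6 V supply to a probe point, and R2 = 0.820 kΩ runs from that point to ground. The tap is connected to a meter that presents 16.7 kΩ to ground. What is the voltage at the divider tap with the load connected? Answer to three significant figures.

V_out ≈ 3.46 V

The load sits in parallel with R2: R2‖R_L = (820 × 16700) / (820 + 16700) = 781.6 Ω.
V_out = 33.6 × 781.6 / (6800 + 781.6) = 33.6 × 781.6/7582 = 3.46 V.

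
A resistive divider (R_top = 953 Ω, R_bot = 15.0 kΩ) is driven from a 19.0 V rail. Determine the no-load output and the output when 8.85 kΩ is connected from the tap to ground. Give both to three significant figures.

Open-circuit: V = 19.0 × 15000/(953 + 15000) = 17.9 V.
With the load, R_bot becomes R_bot‖R_L = 5566 Ω, so V = 19.0 × 5566/6519 = 16.2 V.

Unloaded: 17.9 V; loaded: 16.2 V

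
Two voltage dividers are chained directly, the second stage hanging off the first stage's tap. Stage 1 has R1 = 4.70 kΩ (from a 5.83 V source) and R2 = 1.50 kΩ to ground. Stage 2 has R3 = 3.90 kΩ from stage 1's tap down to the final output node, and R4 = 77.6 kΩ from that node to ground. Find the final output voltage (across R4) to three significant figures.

Stage 2 presents R3+R4 = 81.50 kΩ as a load on stage 1's tap.
Stage 1's lower leg becomes R2‖(R3+R4) = 1.473 kΩ, so V_mid = 5.83 × 1.473/6.173 = 1.391 V.
Stage 2 is itself unloaded: V_out = V_mid × R4/(R3+R4) = 1.391 × 77.6/81.50 = 1.32 V.

V_out ≈ 1.32 V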